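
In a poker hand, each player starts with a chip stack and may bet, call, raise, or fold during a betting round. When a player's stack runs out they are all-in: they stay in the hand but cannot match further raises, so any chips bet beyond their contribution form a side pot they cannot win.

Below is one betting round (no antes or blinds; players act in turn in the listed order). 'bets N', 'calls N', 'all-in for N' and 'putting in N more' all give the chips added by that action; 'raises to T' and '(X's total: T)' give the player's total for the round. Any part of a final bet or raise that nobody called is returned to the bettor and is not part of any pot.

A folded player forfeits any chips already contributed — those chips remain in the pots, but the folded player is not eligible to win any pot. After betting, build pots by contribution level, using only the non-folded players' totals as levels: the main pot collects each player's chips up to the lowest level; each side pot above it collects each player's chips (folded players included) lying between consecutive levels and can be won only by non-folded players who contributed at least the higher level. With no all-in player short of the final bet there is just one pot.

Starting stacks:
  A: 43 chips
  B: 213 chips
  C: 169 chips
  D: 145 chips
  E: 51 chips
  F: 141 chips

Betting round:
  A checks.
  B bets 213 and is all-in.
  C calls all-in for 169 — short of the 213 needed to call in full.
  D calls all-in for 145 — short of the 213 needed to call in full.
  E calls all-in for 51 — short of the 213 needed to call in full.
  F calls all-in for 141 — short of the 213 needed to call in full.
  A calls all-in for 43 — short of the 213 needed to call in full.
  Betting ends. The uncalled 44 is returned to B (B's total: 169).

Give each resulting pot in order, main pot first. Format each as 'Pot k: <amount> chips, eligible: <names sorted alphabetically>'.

Pot 1: 258 chips, eligible: A, B, C, D, E, F
Pot 2: 40 chips, eligible: B, C, D, E, F
Pot 3: 360 chips, eligible: B, C, D, F
Pot 4: 12 chips, eligible: B, C, D
Pot 5: 48 chips, eligible: B, C

Derivation:
Contributions (after 44 returned to B): A=43, B=169, C=169, D=145, E=51, F=141
Pot levels (distinct totals of non-folded players): 43, 51, 141, 145, 169
Layer 1-43: 43 each from A, B, C, D, E, F = 43*6 = 258 chips; eligible A, B, C, D, E, F
Layer 44-51: 8 each from B, C, D, E, F = 8*5 = 40 chips; eligible B, C, D, E, F
Layer 52-141: 90 each from B, C, D, F = 90*4 = 360 chips; eligible B, C, D, F
Layer 142-145: 4 each from B, C, D = 4*3 = 12 chips; eligible B, C, D
Layer 146-169: 24 each from B, C = 24*2 = 48 chips; eligible B, C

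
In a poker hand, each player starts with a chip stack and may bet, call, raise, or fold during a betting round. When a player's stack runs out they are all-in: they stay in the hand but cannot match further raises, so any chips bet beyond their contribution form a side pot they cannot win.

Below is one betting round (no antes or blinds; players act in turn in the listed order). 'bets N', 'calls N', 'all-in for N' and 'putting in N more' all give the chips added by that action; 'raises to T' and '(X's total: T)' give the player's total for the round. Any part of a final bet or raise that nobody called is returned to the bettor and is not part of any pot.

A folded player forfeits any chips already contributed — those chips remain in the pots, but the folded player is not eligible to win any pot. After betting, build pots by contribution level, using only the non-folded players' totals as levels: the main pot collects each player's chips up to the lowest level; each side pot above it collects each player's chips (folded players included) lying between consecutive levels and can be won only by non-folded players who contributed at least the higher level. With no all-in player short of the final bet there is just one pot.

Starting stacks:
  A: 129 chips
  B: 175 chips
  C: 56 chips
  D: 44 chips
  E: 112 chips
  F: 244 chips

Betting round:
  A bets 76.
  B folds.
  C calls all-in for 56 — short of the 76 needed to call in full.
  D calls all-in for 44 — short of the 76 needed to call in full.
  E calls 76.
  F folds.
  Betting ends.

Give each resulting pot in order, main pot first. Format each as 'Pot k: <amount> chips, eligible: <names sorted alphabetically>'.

Contributions: A=76, C=56, D=44, E=76
Folded: B, F
Pot levels (distinct totals of non-folded players): 44, 56, 76
Layer 1-44: 44 each from A, C, D, E = 44*4 = 176 chips; eligible A, C, D, E
Layer 45-56: 12 each from A, C, E = 12*3 = 36 chips; eligible A, C, E
Layer 57-76: 20 each from A, E = 20*2 = 40 chips; eligible A, E

Pot 1: 176 chips, eligible: A, C, D, E
Pot 2: 36 chips, eligible: A, C, E
Pot 3: 40 chips, eligible: A, E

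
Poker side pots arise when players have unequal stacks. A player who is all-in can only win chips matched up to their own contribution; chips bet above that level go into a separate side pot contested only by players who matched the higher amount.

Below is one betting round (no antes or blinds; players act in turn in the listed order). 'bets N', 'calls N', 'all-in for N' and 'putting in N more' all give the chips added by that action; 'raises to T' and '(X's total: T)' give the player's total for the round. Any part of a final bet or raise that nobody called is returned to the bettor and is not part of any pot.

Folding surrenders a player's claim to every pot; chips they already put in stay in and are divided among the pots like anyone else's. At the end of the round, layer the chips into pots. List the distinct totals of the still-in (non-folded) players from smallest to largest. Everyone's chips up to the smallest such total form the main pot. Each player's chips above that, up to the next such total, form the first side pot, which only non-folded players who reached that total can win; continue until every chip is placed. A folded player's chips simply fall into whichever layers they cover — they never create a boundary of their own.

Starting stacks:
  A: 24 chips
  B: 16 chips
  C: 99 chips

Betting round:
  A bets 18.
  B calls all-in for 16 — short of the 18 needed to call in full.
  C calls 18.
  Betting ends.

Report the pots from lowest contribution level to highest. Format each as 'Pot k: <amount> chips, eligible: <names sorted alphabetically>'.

Contributions: A=18, B=16, C=18
Pot levels (distinct totals of non-folded players): 16, 18
Layer 1-16: 16 each from A, B, C = 16*3 = 48 chips; eligible A, B, C
Layer 17-18: 2 each from A, C = 2*2 = 4 chips; eligible A, C

Pot 1: 48 chips, eligible: A, B, C
Pot 2: 4 chips, eligible: A, C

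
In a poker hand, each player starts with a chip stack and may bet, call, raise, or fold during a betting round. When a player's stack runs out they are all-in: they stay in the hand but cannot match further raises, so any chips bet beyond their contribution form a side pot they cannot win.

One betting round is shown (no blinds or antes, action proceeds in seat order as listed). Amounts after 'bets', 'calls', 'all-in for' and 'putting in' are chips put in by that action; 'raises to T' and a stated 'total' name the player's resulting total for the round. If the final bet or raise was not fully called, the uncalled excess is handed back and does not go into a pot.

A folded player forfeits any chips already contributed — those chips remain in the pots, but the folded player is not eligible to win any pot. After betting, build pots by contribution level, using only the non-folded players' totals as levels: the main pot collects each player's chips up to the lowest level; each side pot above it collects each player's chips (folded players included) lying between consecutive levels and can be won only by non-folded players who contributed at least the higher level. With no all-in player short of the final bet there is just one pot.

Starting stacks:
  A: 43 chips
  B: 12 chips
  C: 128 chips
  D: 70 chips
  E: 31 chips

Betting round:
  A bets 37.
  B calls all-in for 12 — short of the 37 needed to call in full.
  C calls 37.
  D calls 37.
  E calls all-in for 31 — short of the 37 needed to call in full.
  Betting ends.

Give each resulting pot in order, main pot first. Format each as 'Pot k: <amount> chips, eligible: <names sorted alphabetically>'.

Contributions: A=37, B=12, C=37, D=37, E=31
Pot levels (distinct totals of non-folded players): 12, 31, 37
Layer 1-12: 12 each from A, B, C, D, E = 12*5 = 60 chips; eligible A, B, C, D, E
Layer 13-31: 19 each from A, C, D, E = 19*4 = 76 chips; eligible A, C, D, E
Layer 32-37: 6 each from A, C, D = 6*3 = 18 chips; eligible A, C, D

Pot 1: 60 chips, eligible: A, B, C, D, E
Pot 2: 76 chips, eligible: A, C, D, E
Pot 3: 18 chips, eligible: A, C, D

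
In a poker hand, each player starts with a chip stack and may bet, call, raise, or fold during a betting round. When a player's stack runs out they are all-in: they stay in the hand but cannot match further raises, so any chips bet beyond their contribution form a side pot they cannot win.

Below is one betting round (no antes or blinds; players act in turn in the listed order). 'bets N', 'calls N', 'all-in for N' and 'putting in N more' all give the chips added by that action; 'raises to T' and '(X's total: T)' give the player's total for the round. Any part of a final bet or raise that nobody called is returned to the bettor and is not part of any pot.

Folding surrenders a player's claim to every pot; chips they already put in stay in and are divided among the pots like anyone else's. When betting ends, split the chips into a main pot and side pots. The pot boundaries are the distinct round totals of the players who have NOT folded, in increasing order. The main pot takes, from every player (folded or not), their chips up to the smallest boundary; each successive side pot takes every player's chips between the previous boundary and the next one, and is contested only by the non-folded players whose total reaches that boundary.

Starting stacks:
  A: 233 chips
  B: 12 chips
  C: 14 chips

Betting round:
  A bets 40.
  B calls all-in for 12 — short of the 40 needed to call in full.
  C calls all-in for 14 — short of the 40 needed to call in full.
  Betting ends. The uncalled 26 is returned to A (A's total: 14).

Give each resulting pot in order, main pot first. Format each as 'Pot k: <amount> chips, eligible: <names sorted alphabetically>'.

Contributions (after 26 returned to A): A=14, B=12, C=14
Pot levels (distinct totals of non-folded players): 12, 14
Layer 1-12: 12 each from A, B, C = 12*3 = 36 chips; eligible A, B, C
Layer 13-14: 2 each from A, C = 2*2 = 4 chips; eligible A, C

Pot 1: 36 chips, eligible: A, B, C
Pot 2: 4 chips, eligible: A, C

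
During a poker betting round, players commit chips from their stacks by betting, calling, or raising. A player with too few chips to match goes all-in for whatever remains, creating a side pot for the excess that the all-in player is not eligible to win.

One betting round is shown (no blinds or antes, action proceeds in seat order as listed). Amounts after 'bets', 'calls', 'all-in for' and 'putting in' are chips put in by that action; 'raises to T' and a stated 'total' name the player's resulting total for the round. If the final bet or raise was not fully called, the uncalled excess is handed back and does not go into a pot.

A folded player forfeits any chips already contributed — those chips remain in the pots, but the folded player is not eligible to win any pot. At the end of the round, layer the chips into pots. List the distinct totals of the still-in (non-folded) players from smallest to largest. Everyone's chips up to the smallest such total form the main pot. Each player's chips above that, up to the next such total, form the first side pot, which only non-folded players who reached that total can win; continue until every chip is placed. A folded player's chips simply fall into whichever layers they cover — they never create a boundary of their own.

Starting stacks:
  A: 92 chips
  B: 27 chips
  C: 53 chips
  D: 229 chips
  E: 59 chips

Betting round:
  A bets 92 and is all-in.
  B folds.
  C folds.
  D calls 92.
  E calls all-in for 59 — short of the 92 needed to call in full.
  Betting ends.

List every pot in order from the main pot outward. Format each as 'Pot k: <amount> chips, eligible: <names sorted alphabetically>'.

Contributions: A=92, D=92, E=59
Folded: B, C
Pot levels (distinct totals of non-folded players): 59, 92
Layer 1-59: 59 each from A, D, E = 59*3 = 177 chips; eligible A, D, E
Layer 60-92: 33 each from A, D = 33*2 = 66 chips; eligible A, D

Pot 1: 177 chips, eligible: A, D, E
Pot 2: 66 chips, eligible: A, D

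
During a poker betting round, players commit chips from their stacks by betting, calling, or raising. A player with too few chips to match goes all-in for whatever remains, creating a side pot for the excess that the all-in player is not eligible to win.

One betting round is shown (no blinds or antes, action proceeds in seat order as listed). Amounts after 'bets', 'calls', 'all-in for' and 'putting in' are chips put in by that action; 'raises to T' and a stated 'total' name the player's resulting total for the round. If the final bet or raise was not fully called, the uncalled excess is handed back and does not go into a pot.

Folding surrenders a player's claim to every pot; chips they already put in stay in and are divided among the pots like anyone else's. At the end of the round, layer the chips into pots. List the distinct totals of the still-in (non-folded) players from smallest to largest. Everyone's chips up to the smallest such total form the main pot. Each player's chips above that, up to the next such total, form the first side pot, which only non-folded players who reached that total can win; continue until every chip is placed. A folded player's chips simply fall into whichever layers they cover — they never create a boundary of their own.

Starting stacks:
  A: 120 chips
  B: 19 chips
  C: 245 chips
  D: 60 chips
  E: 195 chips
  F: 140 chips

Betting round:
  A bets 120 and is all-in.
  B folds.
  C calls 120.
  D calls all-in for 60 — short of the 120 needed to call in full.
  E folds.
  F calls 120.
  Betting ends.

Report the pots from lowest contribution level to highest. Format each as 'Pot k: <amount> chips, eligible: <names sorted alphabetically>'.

Contributions: A=120, C=120, D=60, F=120
Folded: B, E
Pot levels (distinct totals of non-folded players): 60, 120
Layer 1-60: 60 each from A, C, D, F = 60*4 = 240 chips; eligible A, C, D, F
Layer 61-120: 60 each from A, C, F = 60*3 = 180 chips; eligible A, C, F

Pot 1: 240 chips, eligible: A, C, D, F
Pot 2: 180 chips, eligible: A, C, F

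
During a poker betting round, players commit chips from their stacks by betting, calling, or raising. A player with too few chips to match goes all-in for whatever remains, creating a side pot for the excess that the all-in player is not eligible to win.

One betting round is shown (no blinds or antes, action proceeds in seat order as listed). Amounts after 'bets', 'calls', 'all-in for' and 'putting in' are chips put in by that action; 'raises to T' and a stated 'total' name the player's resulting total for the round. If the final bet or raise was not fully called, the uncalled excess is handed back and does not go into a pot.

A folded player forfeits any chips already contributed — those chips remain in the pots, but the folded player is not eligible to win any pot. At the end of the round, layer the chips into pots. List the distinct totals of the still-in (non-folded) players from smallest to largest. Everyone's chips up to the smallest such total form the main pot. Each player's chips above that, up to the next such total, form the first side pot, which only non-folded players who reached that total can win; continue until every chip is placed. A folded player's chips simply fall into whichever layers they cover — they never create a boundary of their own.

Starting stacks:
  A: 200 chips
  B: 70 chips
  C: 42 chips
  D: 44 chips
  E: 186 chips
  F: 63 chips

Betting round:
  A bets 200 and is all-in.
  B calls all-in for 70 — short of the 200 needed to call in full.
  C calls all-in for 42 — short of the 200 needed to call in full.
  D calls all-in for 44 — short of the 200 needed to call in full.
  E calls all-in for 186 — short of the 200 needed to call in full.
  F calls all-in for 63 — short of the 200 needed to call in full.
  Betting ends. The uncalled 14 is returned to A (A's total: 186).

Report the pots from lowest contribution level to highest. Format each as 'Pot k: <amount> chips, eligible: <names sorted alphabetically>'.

Contributions (after 14 returned to A): A=186, B=70, C=42, D=44, E=186, F=63
Pot levels (distinct totals of non-folded players): 42, 44, 63, 70, 186
Layer 1-42: 42 each from A, B, C, D, E, F = 42*6 = 252 chips; eligible A, B, C, D, E, F
Layer 43-44: 2 each from A, B, D, E, F = 2*5 = 10 chips; eligible A, B, D, E, F
Layer 45-63: 19 each from A, B, E, F = 19*4 = 76 chips; eligible A, B, E, F
Layer 64-70: 7 each from A, B, E = 7*3 = 21 chips; eligible A, B, E
Layer 71-186: 116 each from A, E = 116*2 = 232 chips; eligible A, E

Pot 1: 252 chips, eligible: A, B, C, D, E, F
Pot 2: 10 chips, eligible: A, B, D, E, F
Pot 3: 76 chips, eligible: A, B, E, F
Pot 4: 21 chips, eligible: A, B, E
Pot 5: 232 chips, eligible: A, E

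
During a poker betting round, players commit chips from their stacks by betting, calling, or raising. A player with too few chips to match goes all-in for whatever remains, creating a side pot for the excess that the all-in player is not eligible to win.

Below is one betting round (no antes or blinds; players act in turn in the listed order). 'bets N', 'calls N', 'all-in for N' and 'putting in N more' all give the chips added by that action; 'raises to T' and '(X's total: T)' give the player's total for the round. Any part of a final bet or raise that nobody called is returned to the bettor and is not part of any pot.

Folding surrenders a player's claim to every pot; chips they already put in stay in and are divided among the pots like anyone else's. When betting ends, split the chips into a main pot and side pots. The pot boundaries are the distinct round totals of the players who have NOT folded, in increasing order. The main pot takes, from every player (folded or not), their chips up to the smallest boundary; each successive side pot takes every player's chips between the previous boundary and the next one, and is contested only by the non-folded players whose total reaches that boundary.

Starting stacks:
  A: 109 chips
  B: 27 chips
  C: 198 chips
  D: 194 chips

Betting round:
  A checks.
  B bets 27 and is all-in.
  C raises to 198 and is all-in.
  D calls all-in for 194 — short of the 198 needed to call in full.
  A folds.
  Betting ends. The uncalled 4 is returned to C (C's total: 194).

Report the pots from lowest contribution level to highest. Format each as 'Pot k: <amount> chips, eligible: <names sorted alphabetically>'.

Contributions (after 4 returned to C): B=27, C=194, D=194
Folded: A
Pot levels (distinct totals of non-folded players): 27, 194
Layer 1-27: 27 each from B, C, D = 27*3 = 81 chips; eligible B, C, D
Layer 28-194: 167 each from C, D = 167*2 = 334 chips; eligible C, D

Pot 1: 81 chips, eligible: B, C, D
Pot 2: 334 chips, eligible: C, D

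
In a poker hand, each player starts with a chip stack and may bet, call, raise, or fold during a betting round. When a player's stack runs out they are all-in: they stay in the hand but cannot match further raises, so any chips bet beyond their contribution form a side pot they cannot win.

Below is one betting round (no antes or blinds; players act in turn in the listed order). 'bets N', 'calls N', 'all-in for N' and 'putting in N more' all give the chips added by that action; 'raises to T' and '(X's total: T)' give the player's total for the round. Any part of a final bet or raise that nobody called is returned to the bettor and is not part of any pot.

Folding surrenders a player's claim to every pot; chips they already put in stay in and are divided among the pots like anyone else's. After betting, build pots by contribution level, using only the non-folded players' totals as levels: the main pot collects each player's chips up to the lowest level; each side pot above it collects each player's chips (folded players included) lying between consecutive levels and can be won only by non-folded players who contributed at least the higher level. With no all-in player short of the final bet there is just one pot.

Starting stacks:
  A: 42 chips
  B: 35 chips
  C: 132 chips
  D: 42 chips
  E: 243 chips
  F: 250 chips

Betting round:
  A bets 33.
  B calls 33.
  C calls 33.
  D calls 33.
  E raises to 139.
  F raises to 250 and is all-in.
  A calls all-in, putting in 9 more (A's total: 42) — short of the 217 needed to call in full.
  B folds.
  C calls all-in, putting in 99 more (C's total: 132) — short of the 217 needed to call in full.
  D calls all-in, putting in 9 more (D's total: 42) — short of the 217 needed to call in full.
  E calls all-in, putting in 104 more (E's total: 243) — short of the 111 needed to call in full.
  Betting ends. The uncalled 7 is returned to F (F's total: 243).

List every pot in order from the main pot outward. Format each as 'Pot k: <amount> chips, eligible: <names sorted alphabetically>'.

Contributions (after 7 returned to F): A=42, B=33, C=132, D=42, E=243, F=243
Folded: B
Pot levels (distinct totals of non-folded players): 42, 132, 243
Layer 1-42: A 42 + B 33 + C 42 + D 42 + E 42 + F 42 = 243 chips; eligible A, C, D, E, F
Layer 43-132: 90 each from C, E, F = 90*3 = 270 chips; eligible C, E, F
Layer 133-243: 111 each from E, F = 111*2 = 222 chips; eligible E, F

Pot 1: 243 chips, eligible: A, C, D, E, F
Pot 2: 270 chips, eligible: C, E, F
Pot 3: 222 chips, eligible: E, F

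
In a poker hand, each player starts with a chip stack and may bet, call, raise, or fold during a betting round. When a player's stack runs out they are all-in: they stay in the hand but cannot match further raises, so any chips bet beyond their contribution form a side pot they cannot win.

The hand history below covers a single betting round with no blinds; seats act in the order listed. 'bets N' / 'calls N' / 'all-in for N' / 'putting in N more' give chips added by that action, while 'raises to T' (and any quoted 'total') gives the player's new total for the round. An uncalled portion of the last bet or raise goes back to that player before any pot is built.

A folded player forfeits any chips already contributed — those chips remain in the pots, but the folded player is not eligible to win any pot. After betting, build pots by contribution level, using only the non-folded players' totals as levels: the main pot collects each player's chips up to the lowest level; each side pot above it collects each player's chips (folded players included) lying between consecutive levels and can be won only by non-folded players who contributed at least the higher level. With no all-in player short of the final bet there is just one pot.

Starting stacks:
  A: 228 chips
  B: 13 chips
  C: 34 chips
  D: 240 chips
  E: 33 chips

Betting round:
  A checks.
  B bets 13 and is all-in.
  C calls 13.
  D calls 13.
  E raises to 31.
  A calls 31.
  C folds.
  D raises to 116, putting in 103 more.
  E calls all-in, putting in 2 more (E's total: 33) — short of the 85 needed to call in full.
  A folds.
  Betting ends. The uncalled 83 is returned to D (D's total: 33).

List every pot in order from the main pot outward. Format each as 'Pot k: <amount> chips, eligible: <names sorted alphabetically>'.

Contributions (after 83 returned to D): A=31, B=13, C=13, D=33, E=33
Folded: A, C
Pot levels (distinct totals of non-folded players): 13, 33
Layer 1-13: 13 each from A, B, C, D, E = 13*5 = 65 chips; eligible B, D, E
Layer 14-33: A 18 + D 20 + E 20 = 58 chips; eligible D, E

Pot 1: 65 chips, eligible: B, D, E
Pot 2: 58 chips, eligible: D, E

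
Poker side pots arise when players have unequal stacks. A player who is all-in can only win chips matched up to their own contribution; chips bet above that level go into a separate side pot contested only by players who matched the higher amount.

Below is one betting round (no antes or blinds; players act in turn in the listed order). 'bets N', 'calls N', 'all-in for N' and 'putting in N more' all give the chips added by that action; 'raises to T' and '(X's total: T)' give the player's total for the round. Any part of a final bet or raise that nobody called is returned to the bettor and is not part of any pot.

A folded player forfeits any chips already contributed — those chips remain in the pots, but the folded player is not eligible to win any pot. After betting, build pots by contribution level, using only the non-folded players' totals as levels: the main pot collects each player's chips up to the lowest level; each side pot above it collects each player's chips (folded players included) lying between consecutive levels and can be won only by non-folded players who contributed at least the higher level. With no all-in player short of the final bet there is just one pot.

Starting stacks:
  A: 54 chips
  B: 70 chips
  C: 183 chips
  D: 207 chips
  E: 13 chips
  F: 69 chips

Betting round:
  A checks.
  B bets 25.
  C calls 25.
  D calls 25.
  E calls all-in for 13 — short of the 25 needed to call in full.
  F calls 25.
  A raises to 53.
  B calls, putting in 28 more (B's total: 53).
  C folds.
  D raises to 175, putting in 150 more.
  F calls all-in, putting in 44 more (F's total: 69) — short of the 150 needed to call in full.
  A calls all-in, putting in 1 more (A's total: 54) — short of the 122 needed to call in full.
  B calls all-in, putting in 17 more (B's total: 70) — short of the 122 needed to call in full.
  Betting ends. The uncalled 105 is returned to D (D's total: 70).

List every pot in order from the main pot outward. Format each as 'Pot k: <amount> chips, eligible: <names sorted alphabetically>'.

Pot 1: 78 chips, eligible: A, B, D, E, F
Pot 2: 176 chips, eligible: A, B, D, F
Pot 3: 45 chips, eligible: B, D, F
Pot 4: 2 chips, eligible: B, D

Derivation:
Contributions (after 105 returned to D): A=54, B=70, C=25, D=70, E=13, F=69
Folded: C
Pot levels (distinct totals of non-folded players): 13, 54, 69, 70
Layer 1-13: 13 each from A, B, C, D, E, F = 13*6 = 78 chips; eligible A, B, D, E, F
Layer 14-54: A 41 + B 41 + C 12 + D 41 + F 41 = 176 chips; eligible A, B, D, F
Layer 55-69: 15 each from B, D, F = 15*3 = 45 chips; eligible B, D, F
Layer 70-70: 1 each from B, D = 1*2 = 2 chips; eligible B, D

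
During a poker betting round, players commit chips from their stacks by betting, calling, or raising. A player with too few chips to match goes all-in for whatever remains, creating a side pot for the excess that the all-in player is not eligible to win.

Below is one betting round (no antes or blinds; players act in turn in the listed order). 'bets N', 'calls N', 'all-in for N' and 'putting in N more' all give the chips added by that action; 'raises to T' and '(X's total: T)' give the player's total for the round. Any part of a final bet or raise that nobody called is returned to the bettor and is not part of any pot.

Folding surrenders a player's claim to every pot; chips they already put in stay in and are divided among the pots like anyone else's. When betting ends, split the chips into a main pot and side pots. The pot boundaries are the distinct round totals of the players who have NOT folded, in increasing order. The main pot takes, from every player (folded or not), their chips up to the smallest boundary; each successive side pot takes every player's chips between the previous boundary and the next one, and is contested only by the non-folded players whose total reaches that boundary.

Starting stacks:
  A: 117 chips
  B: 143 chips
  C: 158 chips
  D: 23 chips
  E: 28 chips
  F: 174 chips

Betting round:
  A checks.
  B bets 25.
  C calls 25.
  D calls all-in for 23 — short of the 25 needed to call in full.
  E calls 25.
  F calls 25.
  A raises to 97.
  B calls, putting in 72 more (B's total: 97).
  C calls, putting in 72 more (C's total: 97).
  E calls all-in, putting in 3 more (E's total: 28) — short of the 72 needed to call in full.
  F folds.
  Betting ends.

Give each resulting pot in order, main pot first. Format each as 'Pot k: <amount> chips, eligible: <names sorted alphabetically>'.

Contributions: A=97, B=97, C=97, D=23, E=28, F=25
Folded: F
Pot levels (distinct totals of non-folded players): 23, 28, 97
Layer 1-23: 23 each from A, B, C, D, E, F = 23*6 = 138 chips; eligible A, B, C, D, E
Layer 24-28: A 5 + B 5 + C 5 + E 5 + F 2 = 22 chips; eligible A, B, C, E
Layer 29-97: 69 each from A, B, C = 69*3 = 207 chips; eligible A, B, C

Pot 1: 138 chips, eligible: A, B, C, D, E
Pot 2: 22 chips, eligible: A, B, C, E
Pot 3: 207 chips, eligible: A, B, C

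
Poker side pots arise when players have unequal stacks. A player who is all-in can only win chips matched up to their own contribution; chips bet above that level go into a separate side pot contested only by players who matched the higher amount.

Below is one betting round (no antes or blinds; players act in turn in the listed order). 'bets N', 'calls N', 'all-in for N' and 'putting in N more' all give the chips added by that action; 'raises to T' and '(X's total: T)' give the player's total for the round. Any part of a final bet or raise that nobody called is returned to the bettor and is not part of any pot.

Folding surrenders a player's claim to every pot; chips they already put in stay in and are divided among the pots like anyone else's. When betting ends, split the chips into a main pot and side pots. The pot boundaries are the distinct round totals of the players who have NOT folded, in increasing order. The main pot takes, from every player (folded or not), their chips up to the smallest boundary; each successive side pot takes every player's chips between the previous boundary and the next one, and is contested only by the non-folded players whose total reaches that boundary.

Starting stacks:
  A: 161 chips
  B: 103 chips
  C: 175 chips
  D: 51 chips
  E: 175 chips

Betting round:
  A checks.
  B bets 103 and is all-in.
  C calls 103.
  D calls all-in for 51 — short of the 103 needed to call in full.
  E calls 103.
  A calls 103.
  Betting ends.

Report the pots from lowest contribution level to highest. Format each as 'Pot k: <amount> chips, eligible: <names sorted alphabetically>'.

Contributions: A=103, B=103, C=103, D=51, E=103
Pot levels (distinct totals of non-folded players): 51, 103
Layer 1-51: 51 each from A, B, C, D, E = 51*5 = 255 chips; eligible A, B, C, D, E
Layer 52-103: 52 each from A, B, C, E = 52*4 = 208 chips; eligible A, B, C, E

Pot 1: 255 chips, eligible: A, B, C, D, E
Pot 2: 208 chips, eligible: A, B, C, E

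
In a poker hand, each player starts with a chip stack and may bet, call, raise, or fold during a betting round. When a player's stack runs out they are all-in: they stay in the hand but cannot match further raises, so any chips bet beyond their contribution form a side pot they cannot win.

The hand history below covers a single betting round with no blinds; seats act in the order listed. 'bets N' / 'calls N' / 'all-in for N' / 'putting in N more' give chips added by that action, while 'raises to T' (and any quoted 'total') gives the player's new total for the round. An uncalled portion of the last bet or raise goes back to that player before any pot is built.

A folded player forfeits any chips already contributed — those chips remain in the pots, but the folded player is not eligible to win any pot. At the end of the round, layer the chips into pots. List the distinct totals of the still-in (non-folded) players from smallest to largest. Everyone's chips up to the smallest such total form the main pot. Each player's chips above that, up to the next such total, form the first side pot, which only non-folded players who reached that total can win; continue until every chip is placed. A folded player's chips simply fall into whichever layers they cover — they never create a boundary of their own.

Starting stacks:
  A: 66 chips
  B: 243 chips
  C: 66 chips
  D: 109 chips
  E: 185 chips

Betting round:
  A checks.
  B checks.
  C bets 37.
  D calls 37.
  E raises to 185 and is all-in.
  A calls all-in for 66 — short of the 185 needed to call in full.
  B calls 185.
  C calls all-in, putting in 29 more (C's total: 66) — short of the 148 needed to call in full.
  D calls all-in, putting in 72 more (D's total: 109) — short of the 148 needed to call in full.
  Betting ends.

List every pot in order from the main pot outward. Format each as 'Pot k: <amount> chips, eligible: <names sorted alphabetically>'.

Contributions: A=66, B=185, C=66, D=109, E=185
Pot levels (distinct totals of non-folded players): 66, 109, 185
Layer 1-66: 66 each from A, B, C, D, E = 66*5 = 330 chips; eligible A, B, C, D, E
Layer 67-109: 43 each from B, D, E = 43*3 = 129 chips; eligible B, D, E
Layer 110-185: 76 each from B, E = 76*2 = 152 chips; eligible B, E

Pot 1: 330 chips, eligible: A, B, C, D, E
Pot 2: 129 chips, eligible: B, D, E
Pot 3: 152 chips, eligible: B, E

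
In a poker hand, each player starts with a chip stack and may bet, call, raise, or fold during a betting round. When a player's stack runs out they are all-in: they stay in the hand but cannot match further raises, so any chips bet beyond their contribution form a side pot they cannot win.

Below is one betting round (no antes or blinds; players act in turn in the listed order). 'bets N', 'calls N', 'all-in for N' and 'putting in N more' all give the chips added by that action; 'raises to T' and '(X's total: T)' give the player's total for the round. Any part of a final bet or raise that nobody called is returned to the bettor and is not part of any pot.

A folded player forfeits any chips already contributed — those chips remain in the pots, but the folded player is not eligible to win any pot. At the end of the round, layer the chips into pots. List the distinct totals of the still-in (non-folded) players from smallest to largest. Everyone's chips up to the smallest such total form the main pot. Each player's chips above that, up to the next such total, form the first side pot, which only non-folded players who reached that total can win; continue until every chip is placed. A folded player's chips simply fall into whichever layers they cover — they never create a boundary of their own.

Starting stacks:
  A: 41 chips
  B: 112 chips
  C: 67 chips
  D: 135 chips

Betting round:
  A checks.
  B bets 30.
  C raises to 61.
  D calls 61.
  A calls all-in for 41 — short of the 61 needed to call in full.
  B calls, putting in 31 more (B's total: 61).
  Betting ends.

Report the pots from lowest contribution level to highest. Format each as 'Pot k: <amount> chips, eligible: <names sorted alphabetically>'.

Contributions: A=41, B=61, C=61, D=61
Pot levels (distinct totals of non-folded players): 41, 61
Layer 1-41: 41 each from A, B, C, D = 41*4 = 164 chips; eligible A, B, C, D
Layer 42-61: 20 each from B, C, D = 20*3 = 60 chips; eligible B, C, D

Pot 1: 164 chips, eligible: A, B, C, D
Pot 2: 60 chips, eligible: B, C, D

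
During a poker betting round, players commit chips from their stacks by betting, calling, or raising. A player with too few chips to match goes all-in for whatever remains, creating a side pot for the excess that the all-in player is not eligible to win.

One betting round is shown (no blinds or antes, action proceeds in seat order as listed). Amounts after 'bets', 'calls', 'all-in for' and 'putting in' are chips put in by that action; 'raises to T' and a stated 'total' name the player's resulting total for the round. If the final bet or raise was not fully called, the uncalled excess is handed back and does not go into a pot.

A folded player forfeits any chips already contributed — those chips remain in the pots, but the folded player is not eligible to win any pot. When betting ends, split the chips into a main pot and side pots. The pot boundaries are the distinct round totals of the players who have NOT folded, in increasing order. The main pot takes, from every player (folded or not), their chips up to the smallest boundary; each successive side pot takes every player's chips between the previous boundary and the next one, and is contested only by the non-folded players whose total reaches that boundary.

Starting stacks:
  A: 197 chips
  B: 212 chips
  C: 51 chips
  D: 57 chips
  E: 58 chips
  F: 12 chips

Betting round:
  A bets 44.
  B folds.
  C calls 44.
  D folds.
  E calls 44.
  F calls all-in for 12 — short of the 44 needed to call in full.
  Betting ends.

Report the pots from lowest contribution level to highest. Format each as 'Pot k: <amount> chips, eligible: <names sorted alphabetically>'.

Pot 1: 48 chips, eligible: A, C, E, F
Pot 2: 96 chips, eligible: A, C, E

Derivation:
Contributions: A=44, C=44, E=44, F=12
Folded: B, D
Pot levels (distinct totals of non-folded players): 12, 44
Layer 1-12: 12 each from A, C, E, F = 12*4 = 48 chips; eligible A, C, E, F
Layer 13-44: 32 each from A, C, E = 32*3 = 96 chips; eligible A, C, E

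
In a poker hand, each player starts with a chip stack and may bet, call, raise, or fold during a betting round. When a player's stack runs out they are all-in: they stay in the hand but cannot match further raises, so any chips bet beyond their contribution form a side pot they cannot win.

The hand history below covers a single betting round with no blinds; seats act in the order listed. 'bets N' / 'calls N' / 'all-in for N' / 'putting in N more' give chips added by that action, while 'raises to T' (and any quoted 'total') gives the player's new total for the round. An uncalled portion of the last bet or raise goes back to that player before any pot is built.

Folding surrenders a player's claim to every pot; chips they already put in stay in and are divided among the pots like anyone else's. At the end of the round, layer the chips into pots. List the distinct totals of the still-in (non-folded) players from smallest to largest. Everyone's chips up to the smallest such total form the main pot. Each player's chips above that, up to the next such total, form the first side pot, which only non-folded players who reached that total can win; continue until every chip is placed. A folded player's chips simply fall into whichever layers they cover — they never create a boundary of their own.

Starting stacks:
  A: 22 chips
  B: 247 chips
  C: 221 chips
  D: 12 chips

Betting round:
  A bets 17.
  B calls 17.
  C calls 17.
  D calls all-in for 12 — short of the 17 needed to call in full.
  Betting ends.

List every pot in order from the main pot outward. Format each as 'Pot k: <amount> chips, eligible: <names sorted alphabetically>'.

Pot 1: 48 chips, eligible: A, B, C, D
Pot 2: 15 chips, eligible: A, B, C

Derivation:
Contributions: A=17, B=17, C=17, D=12
Pot levels (distinct totals of non-folded players): 12, 17
Layer 1-12: 12 each from A, B, C, D = 12*4 = 48 chips; eligible A, B, C, D
Layer 13-17: 5 each from A, B, C = 5*3 = 15 chips; eligible A, B, C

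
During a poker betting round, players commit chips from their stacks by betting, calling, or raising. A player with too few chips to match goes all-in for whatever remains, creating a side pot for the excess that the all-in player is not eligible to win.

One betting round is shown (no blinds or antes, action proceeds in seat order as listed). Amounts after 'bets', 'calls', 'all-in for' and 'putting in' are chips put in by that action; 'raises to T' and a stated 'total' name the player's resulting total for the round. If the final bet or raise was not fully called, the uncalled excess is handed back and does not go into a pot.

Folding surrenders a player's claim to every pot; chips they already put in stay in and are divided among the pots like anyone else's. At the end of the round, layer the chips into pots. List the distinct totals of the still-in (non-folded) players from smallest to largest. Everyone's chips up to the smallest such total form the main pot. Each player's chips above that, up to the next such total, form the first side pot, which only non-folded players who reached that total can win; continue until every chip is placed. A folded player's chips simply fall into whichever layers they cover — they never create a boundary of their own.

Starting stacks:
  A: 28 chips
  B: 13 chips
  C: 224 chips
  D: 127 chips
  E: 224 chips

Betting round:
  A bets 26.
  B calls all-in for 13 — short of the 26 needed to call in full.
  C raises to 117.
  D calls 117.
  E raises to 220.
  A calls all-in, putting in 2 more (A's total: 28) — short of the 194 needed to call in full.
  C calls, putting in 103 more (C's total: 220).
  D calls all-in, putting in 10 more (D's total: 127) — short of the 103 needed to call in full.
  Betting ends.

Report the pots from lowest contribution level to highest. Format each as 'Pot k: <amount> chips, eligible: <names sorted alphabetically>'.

Contributions: A=28, B=13, C=220, D=127, E=220
Pot levels (distinct totals of non-folded players): 13, 28, 127, 220
Layer 1-13: 13 each from A, B, C, D, E = 13*5 = 65 chips; eligible A, B, C, D, E
Layer 14-28: 15 each from A, C, D, E = 15*4 = 60 chips; eligible A, C, D, E
Layer 29-127: 99 each from C, D, E = 99*3 = 297 chips; eligible C, D, E
Layer 128-220: 93 each from C, E = 93*2 = 186 chips; eligible C, E

Pot 1: 65 chips, eligible: A, B, C, D, E
Pot 2: 60 chips, eligible: A, C, D, E
Pot 3: 297 chips, eligible: C, D, E
Pot 4: 186 chips, eligible: C, E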